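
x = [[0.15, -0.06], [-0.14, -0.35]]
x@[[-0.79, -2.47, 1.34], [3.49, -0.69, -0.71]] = [[-0.33, -0.33, 0.24],[-1.11, 0.59, 0.06]]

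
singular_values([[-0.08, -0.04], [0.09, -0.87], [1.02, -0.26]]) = [1.14, 0.76]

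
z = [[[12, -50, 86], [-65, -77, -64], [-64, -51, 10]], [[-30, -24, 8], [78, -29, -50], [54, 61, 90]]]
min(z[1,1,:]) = -50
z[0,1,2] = -64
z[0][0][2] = 86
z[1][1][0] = 78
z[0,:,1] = [-50, -77, -51]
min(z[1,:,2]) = -50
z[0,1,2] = -64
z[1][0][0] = -30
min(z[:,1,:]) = -77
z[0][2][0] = -64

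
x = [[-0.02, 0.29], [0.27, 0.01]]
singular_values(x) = [0.29, 0.27]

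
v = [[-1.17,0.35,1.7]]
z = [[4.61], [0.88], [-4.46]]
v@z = [[-12.67]]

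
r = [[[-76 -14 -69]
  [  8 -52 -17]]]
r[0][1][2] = -17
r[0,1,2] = -17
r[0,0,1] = -14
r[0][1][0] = 8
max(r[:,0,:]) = -14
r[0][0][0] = -76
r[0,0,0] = -76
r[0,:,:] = [[-76, -14, -69], [8, -52, -17]]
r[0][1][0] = 8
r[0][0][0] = -76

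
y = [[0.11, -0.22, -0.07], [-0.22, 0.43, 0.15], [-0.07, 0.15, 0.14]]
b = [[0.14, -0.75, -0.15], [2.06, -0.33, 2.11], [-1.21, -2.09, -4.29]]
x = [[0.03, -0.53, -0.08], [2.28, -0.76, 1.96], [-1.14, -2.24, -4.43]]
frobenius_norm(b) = 5.80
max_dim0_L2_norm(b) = 4.78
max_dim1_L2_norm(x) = 5.09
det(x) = -3.46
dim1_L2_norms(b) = [0.78, 2.97, 4.92]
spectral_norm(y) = 0.60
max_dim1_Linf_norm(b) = 4.29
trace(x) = -5.16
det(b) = -3.19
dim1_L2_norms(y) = [0.26, 0.51, 0.22]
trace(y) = 0.68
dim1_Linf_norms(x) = [0.53, 2.28, 4.43]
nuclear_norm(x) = 8.10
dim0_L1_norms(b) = [3.41, 3.17, 6.55]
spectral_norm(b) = 5.47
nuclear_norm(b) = 7.68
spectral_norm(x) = 5.52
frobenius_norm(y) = 0.61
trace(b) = -4.48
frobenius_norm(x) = 5.99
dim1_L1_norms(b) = [1.04, 4.5, 7.59]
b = x + y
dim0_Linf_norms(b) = [2.06, 2.09, 4.29]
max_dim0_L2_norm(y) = 0.51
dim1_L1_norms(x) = [0.64, 5.0, 7.81]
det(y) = -0.00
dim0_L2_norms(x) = [2.55, 2.42, 4.84]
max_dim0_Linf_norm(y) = 0.43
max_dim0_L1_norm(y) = 0.8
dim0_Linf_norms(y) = [0.22, 0.43, 0.15]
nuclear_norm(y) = 0.68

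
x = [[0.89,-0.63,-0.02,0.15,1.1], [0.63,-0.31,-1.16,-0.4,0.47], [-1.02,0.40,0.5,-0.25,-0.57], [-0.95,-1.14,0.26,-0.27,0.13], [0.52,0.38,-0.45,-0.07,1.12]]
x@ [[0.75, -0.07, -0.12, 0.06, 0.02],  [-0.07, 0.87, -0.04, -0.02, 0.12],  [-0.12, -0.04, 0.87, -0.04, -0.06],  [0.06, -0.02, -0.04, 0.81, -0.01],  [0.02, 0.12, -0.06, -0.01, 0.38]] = [[0.74, -0.48, -0.17, 0.18, 0.36],[0.62, -0.20, -1.08, -0.24, 0.23],[-0.88, 0.34, 0.59, -0.29, -0.22],[-0.68, -0.91, 0.39, -0.26, -0.12],[0.44, 0.45, -0.53, -0.03, 0.51]]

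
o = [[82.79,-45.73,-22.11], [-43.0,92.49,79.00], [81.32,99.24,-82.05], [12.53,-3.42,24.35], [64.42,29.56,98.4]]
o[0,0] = 82.79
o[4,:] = [64.42, 29.56, 98.4]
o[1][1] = 92.49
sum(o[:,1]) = 172.14000000000001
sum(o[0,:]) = 14.95000000000001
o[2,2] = -82.05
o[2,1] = 99.24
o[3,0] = 12.53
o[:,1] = [-45.73, 92.49, 99.24, -3.42, 29.56]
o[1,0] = -43.0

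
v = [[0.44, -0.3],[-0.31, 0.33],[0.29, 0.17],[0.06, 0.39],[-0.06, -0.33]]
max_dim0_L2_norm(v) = 0.7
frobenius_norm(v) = 0.93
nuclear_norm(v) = 1.30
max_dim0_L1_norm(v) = 1.52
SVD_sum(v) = [[0.28, -0.41],[-0.25, 0.37],[0.01, -0.02],[-0.16, 0.24],[0.13, -0.20]] + [[0.16, 0.11], [-0.06, -0.04], [0.28, 0.19], [0.22, 0.15], [-0.19, -0.13]]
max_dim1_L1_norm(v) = 0.74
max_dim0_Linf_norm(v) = 0.44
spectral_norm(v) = 0.77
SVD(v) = [[0.65, 0.36], [-0.58, -0.13], [0.03, 0.63], [-0.37, 0.51], [0.31, -0.44]] @ diag([0.7658972187978942, 0.5321667504059706]) @ [[0.57, -0.82], [0.82, 0.57]]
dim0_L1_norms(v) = [1.16, 1.52]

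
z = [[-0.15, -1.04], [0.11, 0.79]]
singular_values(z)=[1.32, 0.0]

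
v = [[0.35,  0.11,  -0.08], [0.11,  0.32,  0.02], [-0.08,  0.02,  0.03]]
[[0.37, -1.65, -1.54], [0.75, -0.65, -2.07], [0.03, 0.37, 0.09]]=v @ [[1.07, -3.59, -3.45],[1.82, -1.02, -5.11],[2.55, 3.49, -2.85]]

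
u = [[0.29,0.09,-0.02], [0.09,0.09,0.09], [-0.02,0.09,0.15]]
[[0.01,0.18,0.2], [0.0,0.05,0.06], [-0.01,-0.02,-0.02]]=u@[[0.0, 0.5, 0.61], [0.11, 0.31, 0.21], [-0.1, -0.26, -0.15]]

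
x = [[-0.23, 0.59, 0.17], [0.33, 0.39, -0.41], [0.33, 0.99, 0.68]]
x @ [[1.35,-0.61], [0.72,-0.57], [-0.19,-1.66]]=[[0.08,  -0.48], [0.8,  0.26], [1.03,  -1.89]]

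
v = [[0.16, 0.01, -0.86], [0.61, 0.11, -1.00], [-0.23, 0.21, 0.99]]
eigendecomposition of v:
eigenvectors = [[0.72+0.00j, -0.43-0.04j, -0.43+0.04j], [-0.65+0.00j, -0.86+0.00j, (-0.86-0j)], [(0.26+0j), (0.26+0.09j), (0.26-0.09j)]]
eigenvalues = [(-0.16+0j), (0.71+0.13j), (0.71-0.13j)]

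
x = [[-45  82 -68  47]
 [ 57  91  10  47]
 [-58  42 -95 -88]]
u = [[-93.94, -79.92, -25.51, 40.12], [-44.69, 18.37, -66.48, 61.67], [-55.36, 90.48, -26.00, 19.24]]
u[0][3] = 40.12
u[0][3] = 40.12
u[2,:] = [-55.36, 90.48, -26.0, 19.24]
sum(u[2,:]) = 28.360000000000003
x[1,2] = 10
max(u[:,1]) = 90.48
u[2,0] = -55.36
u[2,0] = -55.36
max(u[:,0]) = -44.69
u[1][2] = -66.48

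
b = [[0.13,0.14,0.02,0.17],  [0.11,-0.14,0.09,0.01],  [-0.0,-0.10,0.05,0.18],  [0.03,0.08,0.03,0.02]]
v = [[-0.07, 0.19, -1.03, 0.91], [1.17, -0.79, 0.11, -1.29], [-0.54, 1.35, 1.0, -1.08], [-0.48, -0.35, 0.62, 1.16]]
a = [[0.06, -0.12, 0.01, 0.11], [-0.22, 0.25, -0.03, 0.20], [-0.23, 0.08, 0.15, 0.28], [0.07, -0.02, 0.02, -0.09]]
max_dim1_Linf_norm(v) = 1.35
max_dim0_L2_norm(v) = 2.24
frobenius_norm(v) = 3.46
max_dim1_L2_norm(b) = 0.26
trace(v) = 1.30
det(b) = 0.00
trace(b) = 0.06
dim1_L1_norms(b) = [0.46, 0.35, 0.33, 0.16]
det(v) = -1.02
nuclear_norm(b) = 0.70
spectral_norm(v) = 2.47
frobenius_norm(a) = 0.60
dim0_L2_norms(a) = [0.33, 0.29, 0.15, 0.37]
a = b @ v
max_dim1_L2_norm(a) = 0.4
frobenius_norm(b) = 0.40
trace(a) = 0.37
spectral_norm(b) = 0.28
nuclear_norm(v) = 5.94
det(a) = -0.00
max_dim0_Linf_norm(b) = 0.18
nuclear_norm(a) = 0.91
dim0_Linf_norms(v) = [1.17, 1.35, 1.03, 1.29]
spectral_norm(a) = 0.54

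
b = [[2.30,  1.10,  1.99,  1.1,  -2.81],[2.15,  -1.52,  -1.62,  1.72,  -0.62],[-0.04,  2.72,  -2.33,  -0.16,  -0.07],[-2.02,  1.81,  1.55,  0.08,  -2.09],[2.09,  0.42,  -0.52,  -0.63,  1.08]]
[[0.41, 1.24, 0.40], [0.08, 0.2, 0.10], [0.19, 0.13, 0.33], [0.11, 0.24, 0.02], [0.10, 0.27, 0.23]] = b @[[0.06, 0.19, 0.09], [0.10, 0.23, 0.16], [0.03, 0.19, 0.03], [0.09, 0.28, 0.14], [0.0, 0.05, 0.07]]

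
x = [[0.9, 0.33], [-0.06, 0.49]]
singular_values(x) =[0.97, 0.48]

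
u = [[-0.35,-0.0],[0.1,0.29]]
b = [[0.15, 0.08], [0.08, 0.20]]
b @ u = [[-0.04,0.02], [-0.01,0.06]]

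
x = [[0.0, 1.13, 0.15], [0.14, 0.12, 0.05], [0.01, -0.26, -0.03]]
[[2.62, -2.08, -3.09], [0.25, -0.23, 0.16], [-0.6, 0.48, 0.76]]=x @[[-0.29, -0.12, 1.97], [2.28, -1.88, -3.55], [0.31, 0.30, 6.12]]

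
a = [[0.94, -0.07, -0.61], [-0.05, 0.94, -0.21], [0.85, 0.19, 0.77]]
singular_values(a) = [1.27, 1.0, 0.96]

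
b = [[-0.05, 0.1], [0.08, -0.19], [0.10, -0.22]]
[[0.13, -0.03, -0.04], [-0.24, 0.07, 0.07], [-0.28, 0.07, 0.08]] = b @ [[-0.25, -0.18, 0.76], [1.18, -0.42, -0.04]]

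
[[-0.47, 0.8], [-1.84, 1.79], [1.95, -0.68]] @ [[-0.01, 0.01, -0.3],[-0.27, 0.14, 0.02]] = [[-0.21, 0.11, 0.16], [-0.46, 0.23, 0.59], [0.16, -0.08, -0.60]]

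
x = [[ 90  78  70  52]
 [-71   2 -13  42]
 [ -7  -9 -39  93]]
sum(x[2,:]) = 38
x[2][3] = 93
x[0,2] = 70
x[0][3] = 52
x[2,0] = -7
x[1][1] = 2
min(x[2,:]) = -39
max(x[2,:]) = 93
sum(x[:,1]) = 71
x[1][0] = -71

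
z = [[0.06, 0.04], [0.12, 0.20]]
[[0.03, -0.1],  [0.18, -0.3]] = z @ [[-0.07, -1.19], [0.92, -0.77]]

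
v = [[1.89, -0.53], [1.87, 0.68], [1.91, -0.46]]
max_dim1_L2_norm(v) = 1.99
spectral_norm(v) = 3.28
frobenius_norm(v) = 3.42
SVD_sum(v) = [[1.92, -0.12], [1.82, -0.11], [1.93, -0.12]] + [[-0.03, -0.41], [0.05, 0.79], [-0.02, -0.34]]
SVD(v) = [[-0.59,0.43], [-0.56,-0.83], [-0.59,0.36]] @ diag([3.2794675930381305, 0.9576493649622964]) @ [[-1.00, 0.06],[-0.06, -1.0]]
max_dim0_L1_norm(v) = 5.67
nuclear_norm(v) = 4.24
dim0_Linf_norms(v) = [1.91, 0.68]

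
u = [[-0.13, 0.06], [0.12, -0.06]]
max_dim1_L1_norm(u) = 0.19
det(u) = 0.00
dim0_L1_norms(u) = [0.25, 0.12]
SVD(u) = [[-0.73, 0.68], [0.68, 0.73]] @ diag([0.19619033380499618, 0.0030582546467165656]) @ [[0.9, -0.43], [-0.43, -0.90]]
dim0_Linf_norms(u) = [0.13, 0.06]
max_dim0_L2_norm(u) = 0.18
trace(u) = -0.19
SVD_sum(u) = [[-0.13, 0.06], [0.12, -0.06]] + [[-0.0, -0.0], [-0.00, -0.0]]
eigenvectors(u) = [[-0.73, -0.43], [0.69, -0.90]]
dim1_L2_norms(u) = [0.14, 0.13]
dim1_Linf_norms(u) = [0.13, 0.12]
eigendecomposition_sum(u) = [[-0.13,0.06], [0.12,-0.06]] + [[-0.0, -0.00], [-0.00, -0.0]]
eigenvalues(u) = [-0.19, -0.0]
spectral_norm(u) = 0.20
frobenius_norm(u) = 0.20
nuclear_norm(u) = 0.20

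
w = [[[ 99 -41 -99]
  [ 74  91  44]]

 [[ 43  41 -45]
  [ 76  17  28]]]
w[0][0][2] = -99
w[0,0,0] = 99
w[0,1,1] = 91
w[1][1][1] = 17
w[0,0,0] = 99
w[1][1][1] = 17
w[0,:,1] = [-41, 91]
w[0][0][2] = -99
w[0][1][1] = 91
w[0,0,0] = 99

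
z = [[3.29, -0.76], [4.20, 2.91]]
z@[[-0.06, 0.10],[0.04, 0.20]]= [[-0.23, 0.18], [-0.14, 1.0]]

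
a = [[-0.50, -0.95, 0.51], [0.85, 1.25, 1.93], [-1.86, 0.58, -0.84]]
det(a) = 5.25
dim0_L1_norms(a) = [3.21, 2.78, 3.28]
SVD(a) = [[-0.07,0.28,-0.96], [0.80,-0.55,-0.22], [-0.59,-0.79,-0.18]] @ diag([2.807190240143758, 1.669397871601745, 1.121112707060798]) @ [[0.65,0.26,0.72], [0.51,-0.84,-0.15], [0.56,0.47,-0.68]]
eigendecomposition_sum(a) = [[(-0.29+0.79j), (-0.26+0.06j), 0.40+0.44j], [0.55+0.52j, -0.05+0.24j, (0.5-0.18j)], [-0.88-0.54j, -0.00-0.33j, (-0.62+0.38j)]] + [[(-0.29-0.79j), -0.26-0.06j, 0.40-0.44j], [0.55-0.52j, -0.05-0.24j, 0.50+0.18j], [-0.88+0.54j, (-0+0.33j), (-0.62-0.38j)]] + [[(0.08-0j), -0.42-0.00j, -0.29+0.00j],[-0.25+0.00j, (1.34+0j), (0.93-0j)],[(-0.11+0j), 0.59+0.00j, (0.4-0j)]]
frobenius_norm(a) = 3.45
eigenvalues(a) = [(-0.96+1.4j), (-0.96-1.4j), (1.83+0j)]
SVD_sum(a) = [[-0.13,-0.05,-0.15], [1.46,0.59,1.62], [-1.07,-0.43,-1.18]] + [[0.24, -0.39, -0.07], [-0.47, 0.78, 0.14], [-0.67, 1.11, 0.20]] + [[-0.61, -0.50, 0.73],[-0.14, -0.12, 0.17],[-0.12, -0.1, 0.14]]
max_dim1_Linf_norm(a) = 1.93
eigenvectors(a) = [[-0.11-0.54j, -0.11+0.54j, -0.28+0.00j], [(-0.48-0.1j), (-0.48+0.1j), 0.88+0.00j], [0.67+0.00j, 0.67-0.00j, (0.38+0j)]]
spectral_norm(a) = 2.81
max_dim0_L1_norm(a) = 3.28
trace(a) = -0.09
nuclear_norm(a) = 5.60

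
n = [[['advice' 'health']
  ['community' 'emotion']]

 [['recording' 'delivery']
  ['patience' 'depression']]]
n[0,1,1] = 'emotion'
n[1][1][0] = 'patience'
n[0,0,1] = 'health'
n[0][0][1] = 'health'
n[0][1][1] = 'emotion'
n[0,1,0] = 'community'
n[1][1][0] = 'patience'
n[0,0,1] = 'health'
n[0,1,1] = 'emotion'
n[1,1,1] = 'depression'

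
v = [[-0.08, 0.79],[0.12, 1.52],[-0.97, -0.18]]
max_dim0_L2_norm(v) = 1.72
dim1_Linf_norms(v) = [0.79, 1.52, 0.97]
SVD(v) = [[-0.44,0.2], [-0.88,0.10], [0.18,0.97]] @ diag([1.7346644729962593, 0.9589260483085283]) @ [[-0.14, -0.99], [-0.99, 0.14]]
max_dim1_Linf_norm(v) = 1.52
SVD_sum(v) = [[0.11, 0.76], [0.22, 1.51], [-0.04, -0.31]] + [[-0.19,0.03],  [-0.1,0.01],  [-0.93,0.13]]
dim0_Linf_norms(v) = [0.97, 1.52]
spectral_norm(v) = 1.73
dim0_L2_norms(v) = [0.98, 1.72]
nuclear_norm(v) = 2.69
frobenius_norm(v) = 1.98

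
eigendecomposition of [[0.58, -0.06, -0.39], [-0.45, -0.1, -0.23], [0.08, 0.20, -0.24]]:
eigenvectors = [[(0.86+0j), (-0.16+0.22j), (-0.16-0.22j)], [(-0.51+0j), (-0.78+0j), -0.78-0.00j], [-0.04+0.00j, (-0.02+0.56j), -0.02-0.56j]]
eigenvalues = [(0.63+0j), (-0.2+0.3j), (-0.2-0.3j)]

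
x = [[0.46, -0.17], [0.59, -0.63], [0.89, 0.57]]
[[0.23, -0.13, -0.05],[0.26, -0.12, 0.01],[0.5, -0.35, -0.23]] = x@[[0.52, -0.32, -0.16], [0.07, -0.11, -0.16]]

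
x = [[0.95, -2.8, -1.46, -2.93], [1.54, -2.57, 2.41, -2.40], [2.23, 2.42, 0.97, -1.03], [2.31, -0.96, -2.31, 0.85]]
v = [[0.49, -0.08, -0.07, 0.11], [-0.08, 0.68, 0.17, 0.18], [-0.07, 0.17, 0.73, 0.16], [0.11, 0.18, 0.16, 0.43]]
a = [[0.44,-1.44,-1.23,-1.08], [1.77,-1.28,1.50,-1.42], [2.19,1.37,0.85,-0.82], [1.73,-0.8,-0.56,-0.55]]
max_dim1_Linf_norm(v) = 0.73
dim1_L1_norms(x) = [8.14, 8.92, 6.65, 6.43]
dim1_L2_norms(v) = [0.51, 0.73, 0.77, 0.5]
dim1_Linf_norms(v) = [0.49, 0.68, 0.73, 0.43]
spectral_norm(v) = 0.99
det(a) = -10.84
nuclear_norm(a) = 8.95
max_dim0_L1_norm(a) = 6.13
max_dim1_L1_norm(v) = 1.13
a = v @ x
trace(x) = 0.20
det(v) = 0.07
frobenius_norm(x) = 8.07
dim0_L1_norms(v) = [0.75, 1.11, 1.13, 0.88]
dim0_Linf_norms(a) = [2.19, 1.44, 1.5, 1.42]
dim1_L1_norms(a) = [4.19, 5.97, 5.23, 3.64]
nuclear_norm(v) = 2.33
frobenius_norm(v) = 1.28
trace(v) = 2.33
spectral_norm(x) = 5.71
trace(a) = -0.54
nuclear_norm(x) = 15.16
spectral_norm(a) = 3.97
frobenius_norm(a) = 5.13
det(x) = -150.71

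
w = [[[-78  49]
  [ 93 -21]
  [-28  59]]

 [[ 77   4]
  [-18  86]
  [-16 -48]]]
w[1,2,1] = -48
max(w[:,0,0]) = 77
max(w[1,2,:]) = -16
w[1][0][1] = 4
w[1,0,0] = 77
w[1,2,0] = -16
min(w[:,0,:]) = -78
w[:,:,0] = [[-78, 93, -28], [77, -18, -16]]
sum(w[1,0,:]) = 81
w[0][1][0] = 93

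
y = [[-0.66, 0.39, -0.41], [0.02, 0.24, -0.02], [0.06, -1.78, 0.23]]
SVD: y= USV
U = [[-0.29, 0.96, 0.04], [-0.13, -0.08, 0.99], [0.95, 0.28, 0.14]]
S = [1.88, 0.71, 0.0]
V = [[0.13, -0.98, 0.18], [-0.87, -0.2, -0.46], [0.48, -0.10, -0.87]]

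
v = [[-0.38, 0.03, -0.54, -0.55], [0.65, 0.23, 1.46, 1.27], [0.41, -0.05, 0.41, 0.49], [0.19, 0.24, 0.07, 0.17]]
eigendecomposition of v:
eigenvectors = [[0.20+0.00j, (0.24+0.36j), (0.24-0.36j), -0.47+0.00j], [-0.91+0.00j, (-0.7+0j), -0.70-0.00j, -0.04+0.00j], [(-0.12+0j), (-0.12-0.47j), -0.12+0.47j, -0.45+0.00j], [(-0.33+0j), (0.23+0.15j), 0.23-0.15j, (0.76+0j)]]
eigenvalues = [(0.74+0j), (-0.16+0.38j), (-0.16-0.38j), 0j]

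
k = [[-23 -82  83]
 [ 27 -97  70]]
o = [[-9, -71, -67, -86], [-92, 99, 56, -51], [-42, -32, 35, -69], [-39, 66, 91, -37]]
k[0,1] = -82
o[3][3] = -37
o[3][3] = -37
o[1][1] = 99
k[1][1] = -97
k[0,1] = -82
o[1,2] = 56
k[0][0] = -23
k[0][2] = 83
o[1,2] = 56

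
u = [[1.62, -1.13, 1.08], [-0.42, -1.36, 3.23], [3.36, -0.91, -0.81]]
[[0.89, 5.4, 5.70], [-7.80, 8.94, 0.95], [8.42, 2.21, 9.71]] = u @ [[1.77, 0.85, 2.15], [-0.56, -1.35, -2.36], [-2.42, 2.31, -0.42]]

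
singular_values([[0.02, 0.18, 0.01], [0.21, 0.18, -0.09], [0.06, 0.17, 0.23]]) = [0.36, 0.25, 0.09]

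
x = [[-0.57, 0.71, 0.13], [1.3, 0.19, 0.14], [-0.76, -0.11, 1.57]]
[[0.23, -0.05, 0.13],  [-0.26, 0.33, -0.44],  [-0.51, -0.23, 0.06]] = x@[[-0.19,  0.24,  -0.32], [0.24,  0.13,  -0.05], [-0.40,  -0.02,  -0.12]]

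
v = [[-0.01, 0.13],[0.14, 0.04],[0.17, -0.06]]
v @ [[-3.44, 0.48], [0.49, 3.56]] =[[0.10, 0.46], [-0.46, 0.21], [-0.61, -0.13]]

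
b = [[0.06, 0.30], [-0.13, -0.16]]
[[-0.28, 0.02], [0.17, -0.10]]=b@[[-0.17, 0.94], [-0.91, -0.11]]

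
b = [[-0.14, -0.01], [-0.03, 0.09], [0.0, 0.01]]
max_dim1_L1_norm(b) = 0.15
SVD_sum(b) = [[-0.14, 0.01], [-0.04, 0.0], [-0.00, 0.0]] + [[-0.0, -0.02], [0.01, 0.09], [0.00, 0.01]]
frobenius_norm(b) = 0.17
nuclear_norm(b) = 0.23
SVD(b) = [[-0.96, 0.27], [-0.27, -0.96], [-0.01, -0.11]] @ diag([0.14365579157070232, 0.09034939705496065]) @ [[0.99,-0.10], [-0.1,-0.99]]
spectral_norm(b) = 0.14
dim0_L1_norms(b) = [0.17, 0.11]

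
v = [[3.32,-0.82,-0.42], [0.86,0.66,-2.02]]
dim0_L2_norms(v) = [3.43, 1.05, 2.06]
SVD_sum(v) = [[3.16, -0.48, -1.06],[1.27, -0.19, -0.43]] + [[0.16,  -0.34,  0.64], [-0.41,  0.85,  -1.59]]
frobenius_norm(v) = 4.14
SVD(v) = [[-0.93, -0.37],[-0.37, 0.93]] @ diag([3.624869290551941, 1.9967780613812522]) @ [[-0.94, 0.14, 0.31], [-0.22, 0.46, -0.86]]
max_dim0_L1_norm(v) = 4.18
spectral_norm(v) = 3.62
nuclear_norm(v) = 5.62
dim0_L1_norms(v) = [4.18, 1.48, 2.44]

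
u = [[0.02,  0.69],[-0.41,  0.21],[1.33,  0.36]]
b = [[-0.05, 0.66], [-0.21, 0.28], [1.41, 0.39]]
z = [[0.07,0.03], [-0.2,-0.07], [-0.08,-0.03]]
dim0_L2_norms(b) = [1.43, 0.82]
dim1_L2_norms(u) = [0.69, 0.46, 1.38]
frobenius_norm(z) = 0.24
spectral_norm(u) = 1.43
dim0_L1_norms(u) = [1.76, 1.26]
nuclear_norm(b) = 2.20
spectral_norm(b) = 1.47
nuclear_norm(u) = 2.16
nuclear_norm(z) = 0.25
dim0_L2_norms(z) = [0.23, 0.08]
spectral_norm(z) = 0.24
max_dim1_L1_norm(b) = 1.8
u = b + z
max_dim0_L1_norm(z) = 0.35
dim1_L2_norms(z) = [0.08, 0.21, 0.09]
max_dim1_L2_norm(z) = 0.21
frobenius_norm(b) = 1.64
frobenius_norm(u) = 1.61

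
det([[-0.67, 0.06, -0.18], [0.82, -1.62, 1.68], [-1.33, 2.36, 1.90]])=4.531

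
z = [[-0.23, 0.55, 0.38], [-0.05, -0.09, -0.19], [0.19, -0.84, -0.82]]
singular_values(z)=[1.39, 0.19, 0.0]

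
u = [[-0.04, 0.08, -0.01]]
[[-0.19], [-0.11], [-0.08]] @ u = [[0.01, -0.02, 0.0],[0.0, -0.01, 0.0],[0.00, -0.01, 0.00]]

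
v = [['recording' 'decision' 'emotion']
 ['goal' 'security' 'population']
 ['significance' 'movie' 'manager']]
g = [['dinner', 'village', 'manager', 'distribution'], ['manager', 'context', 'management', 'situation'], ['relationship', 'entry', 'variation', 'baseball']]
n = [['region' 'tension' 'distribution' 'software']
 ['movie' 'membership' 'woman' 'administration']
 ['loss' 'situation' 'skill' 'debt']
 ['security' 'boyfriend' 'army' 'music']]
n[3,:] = ['security', 'boyfriend', 'army', 'music']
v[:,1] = ['decision', 'security', 'movie']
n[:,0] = ['region', 'movie', 'loss', 'security']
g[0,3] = 'distribution'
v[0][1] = 'decision'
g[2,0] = 'relationship'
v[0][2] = 'emotion'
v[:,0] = ['recording', 'goal', 'significance']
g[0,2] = 'manager'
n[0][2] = 'distribution'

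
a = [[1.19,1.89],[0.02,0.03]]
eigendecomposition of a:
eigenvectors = [[1.00, -0.85], [0.02, 0.53]]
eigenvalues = [1.22, -0.0]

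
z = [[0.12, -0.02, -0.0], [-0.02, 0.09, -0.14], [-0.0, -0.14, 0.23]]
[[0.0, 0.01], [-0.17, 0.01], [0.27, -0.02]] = z @ [[-0.0, 0.15],[-0.24, 0.23],[1.04, 0.05]]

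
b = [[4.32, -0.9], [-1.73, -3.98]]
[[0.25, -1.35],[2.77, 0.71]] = b @[[-0.08, -0.32],[-0.66, -0.04]]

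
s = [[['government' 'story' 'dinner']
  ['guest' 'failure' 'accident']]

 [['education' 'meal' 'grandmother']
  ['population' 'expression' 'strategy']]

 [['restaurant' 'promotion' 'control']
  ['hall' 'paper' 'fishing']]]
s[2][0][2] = 'control'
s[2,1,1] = 'paper'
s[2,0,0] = 'restaurant'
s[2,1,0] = 'hall'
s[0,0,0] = 'government'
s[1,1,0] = 'population'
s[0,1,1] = 'failure'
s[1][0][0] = 'education'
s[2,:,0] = ['restaurant', 'hall']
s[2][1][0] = 'hall'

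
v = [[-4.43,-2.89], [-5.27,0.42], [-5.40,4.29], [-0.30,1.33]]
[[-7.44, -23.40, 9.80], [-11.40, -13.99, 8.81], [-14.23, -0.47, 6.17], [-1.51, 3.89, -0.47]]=v @ [[2.11, 2.94, -1.73],[-0.66, 3.59, -0.74]]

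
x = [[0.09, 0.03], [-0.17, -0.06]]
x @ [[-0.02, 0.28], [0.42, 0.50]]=[[0.01, 0.04],[-0.02, -0.08]]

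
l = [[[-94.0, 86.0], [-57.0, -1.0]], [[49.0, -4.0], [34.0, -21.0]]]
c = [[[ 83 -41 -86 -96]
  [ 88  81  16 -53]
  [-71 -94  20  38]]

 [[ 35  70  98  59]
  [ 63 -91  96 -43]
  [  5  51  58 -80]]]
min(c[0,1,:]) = -53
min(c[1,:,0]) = 5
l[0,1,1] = -1.0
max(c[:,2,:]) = 58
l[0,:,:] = [[-94.0, 86.0], [-57.0, -1.0]]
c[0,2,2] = 20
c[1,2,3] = -80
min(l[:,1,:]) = -57.0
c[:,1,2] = [16, 96]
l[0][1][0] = -57.0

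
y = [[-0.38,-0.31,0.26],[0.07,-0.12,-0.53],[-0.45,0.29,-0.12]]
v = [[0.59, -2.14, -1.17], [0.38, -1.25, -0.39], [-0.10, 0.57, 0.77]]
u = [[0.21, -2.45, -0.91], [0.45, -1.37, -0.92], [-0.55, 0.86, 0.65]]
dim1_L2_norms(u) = [2.62, 1.71, 1.21]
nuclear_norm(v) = 3.47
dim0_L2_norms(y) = [0.59, 0.44, 0.6]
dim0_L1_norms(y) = [0.9, 0.72, 0.91]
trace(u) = -0.51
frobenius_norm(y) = 0.95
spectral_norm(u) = 3.30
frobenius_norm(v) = 3.01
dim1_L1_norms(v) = [3.9, 2.02, 1.44]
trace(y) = -0.62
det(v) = -0.00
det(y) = -0.15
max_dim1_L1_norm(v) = 3.9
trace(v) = 0.11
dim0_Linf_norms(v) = [0.59, 2.14, 1.17]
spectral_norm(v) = 2.97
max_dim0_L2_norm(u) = 2.94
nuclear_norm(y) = 1.62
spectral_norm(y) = 0.66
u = y + v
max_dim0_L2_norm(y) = 0.6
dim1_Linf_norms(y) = [0.38, 0.53, 0.45]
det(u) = -0.21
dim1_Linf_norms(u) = [2.45, 1.37, 0.86]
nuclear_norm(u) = 4.01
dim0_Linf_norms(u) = [0.55, 2.45, 0.92]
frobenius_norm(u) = 3.36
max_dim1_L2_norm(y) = 0.56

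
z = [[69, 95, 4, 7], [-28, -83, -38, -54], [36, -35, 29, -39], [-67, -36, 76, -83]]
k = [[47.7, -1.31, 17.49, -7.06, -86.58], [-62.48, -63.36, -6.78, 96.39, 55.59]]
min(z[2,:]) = -39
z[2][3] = -39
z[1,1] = -83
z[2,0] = 36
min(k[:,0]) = -62.48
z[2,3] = -39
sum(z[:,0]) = 10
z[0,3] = 7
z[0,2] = 4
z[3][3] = -83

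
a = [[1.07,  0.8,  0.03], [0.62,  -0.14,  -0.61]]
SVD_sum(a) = [[1.13, 0.62, -0.2], [0.49, 0.27, -0.08]] + [[-0.06, 0.18, 0.23], [0.13, -0.41, -0.53]]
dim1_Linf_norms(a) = [1.07, 0.62]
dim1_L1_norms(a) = [1.9, 1.37]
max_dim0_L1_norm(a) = 1.69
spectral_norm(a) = 1.42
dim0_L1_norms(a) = [1.69, 0.94, 0.64]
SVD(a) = [[-0.92, -0.40], [-0.40, 0.92]] @ diag([1.4195644664941003, 0.7394164763293557]) @ [[-0.87, -0.48, 0.15], [0.2, -0.6, -0.77]]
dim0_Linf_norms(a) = [1.07, 0.8, 0.61]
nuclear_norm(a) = 2.16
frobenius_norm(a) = 1.60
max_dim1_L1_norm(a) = 1.9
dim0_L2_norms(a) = [1.24, 0.81, 0.61]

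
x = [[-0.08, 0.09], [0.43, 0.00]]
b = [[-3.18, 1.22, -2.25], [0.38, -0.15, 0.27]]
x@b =[[0.29, -0.11, 0.20], [-1.37, 0.52, -0.97]]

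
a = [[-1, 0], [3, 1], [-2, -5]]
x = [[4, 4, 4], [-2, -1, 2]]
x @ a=[[0, -16], [-5, -11]]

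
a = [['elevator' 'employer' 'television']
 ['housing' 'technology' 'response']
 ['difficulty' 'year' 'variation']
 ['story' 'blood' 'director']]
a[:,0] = ['elevator', 'housing', 'difficulty', 'story']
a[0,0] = 'elevator'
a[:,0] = ['elevator', 'housing', 'difficulty', 'story']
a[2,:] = ['difficulty', 'year', 'variation']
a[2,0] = 'difficulty'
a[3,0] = 'story'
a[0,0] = 'elevator'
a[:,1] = ['employer', 'technology', 'year', 'blood']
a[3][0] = 'story'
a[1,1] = 'technology'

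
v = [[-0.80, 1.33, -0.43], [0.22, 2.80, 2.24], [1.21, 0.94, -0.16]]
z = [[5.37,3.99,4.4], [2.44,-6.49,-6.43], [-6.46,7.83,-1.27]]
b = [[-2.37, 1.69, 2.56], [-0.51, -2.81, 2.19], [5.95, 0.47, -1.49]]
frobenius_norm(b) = 8.11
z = b @ v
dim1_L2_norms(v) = [1.61, 3.59, 1.54]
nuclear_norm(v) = 6.50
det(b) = 55.44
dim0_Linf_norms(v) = [1.21, 2.8, 2.24]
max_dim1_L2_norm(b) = 6.15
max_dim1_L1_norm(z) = 15.56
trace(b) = -6.67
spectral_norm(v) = 3.75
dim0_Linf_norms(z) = [6.46, 7.83, 6.43]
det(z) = 392.32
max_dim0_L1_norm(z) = 18.31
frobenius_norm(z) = 16.07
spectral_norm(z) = 12.68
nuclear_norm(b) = 12.73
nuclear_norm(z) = 25.30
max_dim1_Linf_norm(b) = 5.95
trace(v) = 1.84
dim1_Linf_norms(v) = [1.33, 2.8, 1.21]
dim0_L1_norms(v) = [2.23, 5.07, 2.83]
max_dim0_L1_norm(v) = 5.07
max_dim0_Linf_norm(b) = 5.95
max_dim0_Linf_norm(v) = 2.8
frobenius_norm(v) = 4.23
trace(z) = -2.39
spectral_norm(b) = 6.98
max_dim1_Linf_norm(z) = 7.83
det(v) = 7.06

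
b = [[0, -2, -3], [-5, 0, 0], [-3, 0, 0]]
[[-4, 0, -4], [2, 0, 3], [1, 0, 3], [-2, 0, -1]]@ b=[[12, 8, 12], [-9, -4, -6], [-9, -2, -3], [3, 4, 6]]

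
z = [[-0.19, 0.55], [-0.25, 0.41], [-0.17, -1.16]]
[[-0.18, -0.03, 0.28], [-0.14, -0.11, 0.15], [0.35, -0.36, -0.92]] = z @ [[0.05, 0.75, 0.56], [-0.31, 0.2, 0.71]]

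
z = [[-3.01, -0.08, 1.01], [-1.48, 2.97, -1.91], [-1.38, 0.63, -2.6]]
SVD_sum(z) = [[-0.60, 0.61, -0.63], [-2.07, 2.11, -2.18], [-1.52, 1.54, -1.59]] + [[-2.41, -0.66, 1.66], [0.42, 0.11, -0.29], [0.38, 0.1, -0.26]] + [[-0.01, -0.03, -0.02], [0.18, 0.75, 0.55], [-0.24, -1.01, -0.75]]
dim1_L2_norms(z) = [3.18, 3.83, 3.01]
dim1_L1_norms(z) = [4.1, 6.36, 4.61]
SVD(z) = [[-0.23, 0.97, 0.02], [-0.79, -0.17, -0.59], [-0.57, -0.15, 0.80]] @ diag([4.669221236246278, 3.0755812862420693, 1.5957671505280306]) @ [[0.56, -0.57, 0.59], [-0.8, -0.22, 0.55], [-0.19, -0.79, -0.59]]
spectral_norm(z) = 4.67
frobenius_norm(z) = 5.81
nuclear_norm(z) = 9.34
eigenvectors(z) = [[(0.19-0.6j),(0.19+0.6j),(-0.01+0j)], [(0.31-0.1j),(0.31+0.1j),(-0.99+0j)], [0.71+0.00j,(0.71-0j),-0.12+0.00j]]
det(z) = 22.92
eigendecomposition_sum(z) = [[-1.50+0.14j, -0.05-0.15j, (0.51+1.29j)], [-0.50-0.60j, (0.05-0.07j), (-0.4+0.6j)], [-0.66-1.59j, 0.15-0.11j, (-1.24+1j)]] + [[-1.50-0.14j, (-0.05+0.15j), 0.51-1.29j], [(-0.5+0.6j), 0.05+0.07j, -0.40-0.60j], [-0.66+1.59j, (0.15+0.11j), (-1.24-1j)]] + [[(-0+0j), (0.02+0j), (-0.01-0j)], [(-0.47+0j), (2.87+0j), -1.12-0.00j], [-0.05+0.00j, 0.33+0.00j, -0.13-0.00j]]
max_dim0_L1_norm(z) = 5.87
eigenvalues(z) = [(-2.69+1.07j), (-2.69-1.07j), (2.74+0j)]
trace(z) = -2.64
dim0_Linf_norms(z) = [3.01, 2.97, 2.6]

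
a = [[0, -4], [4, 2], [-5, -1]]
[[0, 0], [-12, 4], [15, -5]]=a@[[-3, 1], [0, 0]]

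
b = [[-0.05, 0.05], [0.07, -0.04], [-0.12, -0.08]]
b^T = [[-0.05,  0.07,  -0.12],[0.05,  -0.04,  -0.08]]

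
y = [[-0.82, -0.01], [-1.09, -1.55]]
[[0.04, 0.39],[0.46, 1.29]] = y@[[-0.05,  -0.47], [-0.26,  -0.5]]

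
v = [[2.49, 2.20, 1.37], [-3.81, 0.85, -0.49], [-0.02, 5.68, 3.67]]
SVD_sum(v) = [[0.41,2.43,1.56], [-0.01,-0.07,-0.05], [0.94,5.57,3.59]] + [[2.02, -0.42, 0.13], [-3.84, 0.8, -0.24], [-0.93, 0.19, -0.06]] + [[0.06,0.2,-0.32], [0.04,0.12,-0.20], [-0.03,-0.08,0.14]]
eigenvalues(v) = [(3.12+3.32j), (3.12-3.32j), (0.76+0j)]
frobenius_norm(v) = 8.61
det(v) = 15.86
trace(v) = 7.01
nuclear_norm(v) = 12.32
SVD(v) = [[-0.4, 0.46, -0.8], [0.01, -0.87, -0.50], [-0.92, -0.21, 0.34]] @ diag([7.30064444574835, 4.538610082037568, 0.47854905703671086]) @ [[-0.14, -0.83, -0.54], [0.98, -0.2, 0.06], [-0.16, -0.52, 0.84]]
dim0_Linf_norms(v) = [3.81, 5.68, 3.67]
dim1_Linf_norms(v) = [2.49, 3.81, 5.68]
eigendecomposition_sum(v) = [[1.18+1.45j, (1.07-1.26j), (0.71-0.44j)], [-2.16-0.06j, (0.31+1.89j), (-0.14+0.96j)], [(0.49+3.62j), (3.07-1.03j), (1.64-0.02j)]] + [[1.18-1.45j, 1.07+1.26j, 0.71+0.44j],[(-2.16+0.06j), (0.31-1.89j), -0.14-0.96j],[(0.49-3.62j), (3.07+1.03j), (1.64+0.02j)]] + [[(0.14+0j), 0.06+0.00j, -0.05-0.00j],[(0.51+0j), (0.23+0j), -0.20-0.00j],[-0.99-0.00j, (-0.45-0j), 0.39+0.00j]]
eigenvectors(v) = [[0.34-0.21j,  (0.34+0.21j),  -0.12+0.00j], [(-0.07+0.46j),  -0.07-0.46j,  -0.45+0.00j], [(0.79+0j),  0.79-0.00j,  (0.88+0j)]]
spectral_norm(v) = 7.30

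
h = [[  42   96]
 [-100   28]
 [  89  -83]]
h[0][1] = 96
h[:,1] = [96, 28, -83]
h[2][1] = -83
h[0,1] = 96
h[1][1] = 28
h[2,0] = 89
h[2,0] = 89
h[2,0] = 89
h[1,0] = -100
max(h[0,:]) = 96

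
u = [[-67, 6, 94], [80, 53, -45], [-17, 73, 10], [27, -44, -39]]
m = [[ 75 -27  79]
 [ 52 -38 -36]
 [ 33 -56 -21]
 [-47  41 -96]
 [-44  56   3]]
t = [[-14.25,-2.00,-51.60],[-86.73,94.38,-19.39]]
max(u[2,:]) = 73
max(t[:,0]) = -14.25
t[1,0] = -86.73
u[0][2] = 94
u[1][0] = 80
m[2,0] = 33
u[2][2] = 10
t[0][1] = -2.0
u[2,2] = 10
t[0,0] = -14.25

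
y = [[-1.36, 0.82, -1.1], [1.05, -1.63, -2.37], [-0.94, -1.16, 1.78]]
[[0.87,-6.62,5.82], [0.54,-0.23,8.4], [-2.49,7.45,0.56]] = y @[[0.39, 0.87, -3.32], [0.85, -3.11, -2.67], [-0.64, 2.62, -3.18]]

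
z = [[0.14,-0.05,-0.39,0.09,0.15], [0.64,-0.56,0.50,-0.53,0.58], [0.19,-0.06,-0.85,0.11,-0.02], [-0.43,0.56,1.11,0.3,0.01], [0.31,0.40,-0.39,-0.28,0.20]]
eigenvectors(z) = [[0.08+0.15j, 0.08-0.15j, -0.30-0.06j, -0.30+0.06j, (0.61+0j)], [(0.77+0j), 0.77-0.00j, -0.15-0.32j, -0.15+0.32j, (0.27+0j)], [(-0.07+0.17j), -0.07-0.17j, -0.08+0.03j, (-0.08-0.03j), 0.15+0.00j], [-0.28-0.19j, (-0.28+0.19j), (-0.63+0j), -0.63-0.00j, -0.10+0.00j], [(-0.45-0.16j), -0.45+0.16j, -0.30-0.54j, -0.30+0.54j, -0.72+0.00j]]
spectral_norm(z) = 1.66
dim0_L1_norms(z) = [1.71, 1.63, 3.24, 1.31, 0.96]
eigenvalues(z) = [(-0.68+0.24j), (-0.68-0.24j), (0.38+0.21j), (0.38-0.21j), (-0.17+0j)]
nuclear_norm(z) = 3.91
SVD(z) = [[-0.24, 0.02, -0.08, 0.71, -0.66], [0.02, -0.97, -0.03, 0.18, 0.16], [-0.50, 0.2, -0.03, 0.47, 0.70], [0.79, 0.14, -0.33, 0.44, 0.22], [-0.25, -0.03, -0.94, -0.23, -0.05]] @ diag([1.6579562332095232, 1.299773705929058, 0.6346416884964152, 0.2724349093738445, 0.045591550906017374]) @ [[-0.32, 0.23, 0.91, 0.13, -0.03], [-0.50, 0.46, -0.38, 0.45, -0.44], [-0.29, -0.85, 0.06, 0.27, -0.34], [0.17, -0.05, -0.02, 0.79, 0.59], [0.73, 0.09, 0.17, 0.3, -0.58]]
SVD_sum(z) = [[0.13, -0.09, -0.37, -0.05, 0.01], [-0.01, 0.01, 0.03, 0.0, -0.0], [0.27, -0.19, -0.76, -0.11, 0.03], [-0.42, 0.3, 1.19, 0.17, -0.05], [0.13, -0.09, -0.37, -0.05, 0.01]] + [[-0.01, 0.01, -0.01, 0.01, -0.01], [0.63, -0.58, 0.47, -0.57, 0.55], [-0.13, 0.12, -0.1, 0.12, -0.11], [-0.09, 0.09, -0.07, 0.08, -0.08], [0.02, -0.02, 0.01, -0.02, 0.02]] + [[0.01, 0.04, -0.00, -0.01, 0.02], [0.01, 0.02, -0.0, -0.00, 0.01], [0.01, 0.02, -0.00, -0.0, 0.01], [0.06, 0.18, -0.01, -0.06, 0.07], [0.17, 0.51, -0.04, -0.16, 0.21]] + [[0.03, -0.01, -0.00, 0.15, 0.11], [0.01, -0.0, -0.00, 0.04, 0.03], [0.02, -0.01, -0.00, 0.10, 0.08], [0.02, -0.01, -0.0, 0.09, 0.07], [-0.01, 0.0, 0.0, -0.05, -0.04]] + [[-0.02, -0.0, -0.01, -0.01, 0.02], [0.01, 0.00, 0.0, 0.0, -0.00], [0.02, 0.0, 0.01, 0.01, -0.02], [0.01, 0.0, 0.00, 0.00, -0.01], [-0.0, -0.0, -0.00, -0.0, 0.0]]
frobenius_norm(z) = 2.22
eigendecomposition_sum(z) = [[0.17-0.03j, -0.10-0.02j, (-0.4+0.3j), -0.01-0.04j, 0.02+0.03j],[0.22-0.73j, -0.29+0.37j, 0.34+2.19j, (-0.16-0.03j), 0.17-0.02j],[(0.14+0.11j), -0.05-0.10j, (-0.51-0.11j), (0.02-0.03j), -0.01+0.04j],[(-0.26+0.21j), (0.2-0.06j), 0.41-0.87j, (0.05+0.05j), -0.07-0.03j],[-0.28+0.38j, 0.25-0.15j, (0.27-1.35j), (0.09+0.05j), (-0.1-0.02j)]] + [[0.17+0.03j, (-0.1+0.02j), (-0.4-0.3j), (-0.01+0.04j), (0.02-0.03j)], [(0.22+0.73j), -0.29-0.37j, 0.34-2.19j, (-0.16+0.03j), (0.17+0.02j)], [0.14-0.11j, -0.05+0.10j, -0.51+0.11j, (0.02+0.03j), -0.01-0.04j], [-0.26-0.21j, 0.20+0.06j, (0.41+0.87j), 0.05-0.05j, (-0.07+0.03j)], [(-0.28-0.38j), (0.25+0.15j), (0.27+1.35j), (0.09-0.05j), -0.10+0.02j]] + [[(0.04-0.14j), 0.04+0.03j, 0.04+0.21j, (0.02+0.14j), 0.05-0.09j], [(0.16-0.06j), (-0+0.06j), -0.17+0.18j, -0.12+0.12j, (0.12-0.01j)], [-0.01-0.04j, 0.01+0.00j, 0.04+0.05j, 0.03+0.03j, -0.03j], [(0.02-0.31j), (0.09+0.05j), 0.17+0.40j, 0.10+0.28j, 0.07-0.20j], [0.27-0.13j, (-0+0.1j), (-0.27+0.34j), (-0.19+0.22j), 0.20-0.03j]] + [[0.04+0.14j, 0.04-0.03j, (0.04-0.21j), 0.02-0.14j, (0.05+0.09j)], [0.16+0.06j, -0.00-0.06j, (-0.17-0.18j), (-0.12-0.12j), 0.12+0.01j], [-0.01+0.04j, (0.01-0j), 0.04-0.05j, (0.03-0.03j), 0.00+0.03j], [(0.02+0.31j), (0.09-0.05j), 0.17-0.40j, (0.1-0.28j), (0.07+0.2j)], [(0.27+0.13j), (-0-0.1j), -0.27-0.34j, -0.19-0.22j, (0.2+0.03j)]] + [[-0.28+0.00j, 0.08+0.00j, 0.33-0.00j, (0.07-0j), -0.00+0.00j], [(-0.12+0j), (0.04+0j), 0.15-0.00j, (0.03-0j), -0.00+0.00j], [(-0.07+0j), (0.02+0j), (0.08-0j), 0.02-0.00j, (-0+0j)], [(0.05-0j), (-0.01-0j), (-0.06+0j), -0.01+0.00j, 0.00-0.00j], [0.33-0.00j, (-0.1-0j), -0.39+0.00j, -0.08+0.00j, -0j]]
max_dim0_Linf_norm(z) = 1.11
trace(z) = -0.77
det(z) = -0.02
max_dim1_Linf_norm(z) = 1.11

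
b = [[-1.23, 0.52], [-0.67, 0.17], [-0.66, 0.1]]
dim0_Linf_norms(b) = [1.23, 0.52]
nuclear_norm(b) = 1.80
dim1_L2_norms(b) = [1.34, 0.69, 0.67]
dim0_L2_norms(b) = [1.55, 0.56]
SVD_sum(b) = [[-1.26, 0.44],[-0.65, 0.22],[-0.62, 0.21]] + [[0.03, 0.08], [-0.02, -0.05], [-0.04, -0.11]]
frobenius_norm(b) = 1.65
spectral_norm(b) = 1.64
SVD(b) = [[-0.81, 0.56],[-0.42, -0.36],[-0.4, -0.75]] @ diag([1.6372570299095768, 0.16152219046208538]) @ [[0.95,-0.33], [0.33,0.95]]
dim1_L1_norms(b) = [1.75, 0.84, 0.76]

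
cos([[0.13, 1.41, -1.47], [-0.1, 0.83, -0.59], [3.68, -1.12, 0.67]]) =[[4.49, -2.47, 1.88], [1.45, 0.01, 0.71], [-3.48, -1.69, 3.49]]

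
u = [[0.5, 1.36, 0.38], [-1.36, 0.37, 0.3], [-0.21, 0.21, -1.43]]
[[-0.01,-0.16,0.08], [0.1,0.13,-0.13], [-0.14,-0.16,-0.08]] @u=[[0.2, -0.06, -0.17], [-0.10, 0.16, 0.26], [0.16, -0.27, 0.01]]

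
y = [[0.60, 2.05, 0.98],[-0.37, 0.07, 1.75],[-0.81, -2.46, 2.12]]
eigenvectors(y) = [[(0.97+0j), -0.18-0.59j, -0.18+0.59j], [-0.20+0.00j, 0.29-0.37j, (0.29+0.37j)], [(0.17+0j), 0.63+0.00j, (0.63-0j)]]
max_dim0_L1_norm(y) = 4.85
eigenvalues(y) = [(0.36+0j), (1.21+2.23j), (1.21-2.23j)]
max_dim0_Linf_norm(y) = 2.46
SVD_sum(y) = [[0.34, 0.94, -0.68], [-0.29, -0.81, 0.58], [-0.93, -2.59, 1.88]] + [[0.14, 1.14, 1.65],  [0.1, 0.82, 1.19],  [0.02, 0.16, 0.23]] + [[0.12, -0.03, 0.01],  [-0.18, 0.05, -0.02],  [0.1, -0.03, 0.01]]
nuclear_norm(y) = 6.44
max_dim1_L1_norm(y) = 5.39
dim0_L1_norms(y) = [1.78, 4.58, 4.85]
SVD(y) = [[-0.33, 0.81, -0.49], [0.28, 0.58, 0.76], [0.90, 0.11, -0.42]] @ diag([3.6939328195600187, 2.4941239305346046, 0.2520042533609019]) @ [[-0.28, -0.78, 0.56], [0.07, 0.57, 0.82], [-0.96, 0.27, -0.10]]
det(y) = 2.32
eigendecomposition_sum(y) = [[0.24-0.00j, (-0.38-0j), 0.24+0.00j], [-0.05+0.00j, (0.08+0j), -0.05+0.00j], [0.04-0.00j, -0.07-0.00j, (0.04+0j)]] + [[0.18+0.38j,(1.22+0.86j),(0.37-1.18j)],[(-0.16+0.28j),-0.00+1.14j,0.90-0.29j],[(-0.43+0.06j),-1.20+0.92j,(1.04+0.7j)]] + [[0.18-0.38j, 1.22-0.86j, (0.37+1.18j)], [-0.16-0.28j, -0.00-1.14j, (0.9+0.29j)], [(-0.43-0.06j), (-1.2-0.92j), (1.04-0.7j)]]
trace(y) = 2.79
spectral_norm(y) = 3.69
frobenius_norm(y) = 4.46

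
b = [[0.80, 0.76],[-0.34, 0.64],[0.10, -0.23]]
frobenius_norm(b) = 1.34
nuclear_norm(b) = 1.85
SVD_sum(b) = [[0.62, 0.89], [0.19, 0.27], [-0.08, -0.11]] + [[0.18, -0.13], [-0.53, 0.37], [0.18, -0.12]]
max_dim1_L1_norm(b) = 1.56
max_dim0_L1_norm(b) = 1.63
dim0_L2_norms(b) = [0.87, 1.02]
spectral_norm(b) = 1.14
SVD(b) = [[-0.95, 0.31], [-0.29, -0.90], [0.12, 0.3]] @ diag([1.1380023463330453, 0.7145982505859385]) @ [[-0.57, -0.82], [0.82, -0.57]]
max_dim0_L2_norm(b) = 1.02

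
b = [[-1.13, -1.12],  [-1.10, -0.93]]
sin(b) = [[-0.42, -0.46], [-0.46, -0.34]]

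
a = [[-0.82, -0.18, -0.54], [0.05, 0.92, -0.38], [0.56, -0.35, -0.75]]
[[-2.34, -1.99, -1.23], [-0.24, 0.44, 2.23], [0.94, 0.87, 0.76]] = a @ [[2.46,2.17,1.57], [-0.13,0.46,2.02], [0.64,0.24,-0.78]]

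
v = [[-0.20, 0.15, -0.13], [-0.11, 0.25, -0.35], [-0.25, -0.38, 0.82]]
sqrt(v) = [[-0.01+0.54j, 0.10-0.20j, -0.12+0.00j],  [-0.04+0.39j, (0.29-0.14j), (-0.32+0j)],  [-0.18+0.29j, -0.36-0.10j, 0.83+0.00j]]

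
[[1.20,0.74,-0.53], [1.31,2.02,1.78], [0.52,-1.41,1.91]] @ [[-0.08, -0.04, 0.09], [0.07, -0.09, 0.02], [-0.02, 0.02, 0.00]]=[[-0.03, -0.13, 0.12], [0.00, -0.2, 0.16], [-0.18, 0.14, 0.02]]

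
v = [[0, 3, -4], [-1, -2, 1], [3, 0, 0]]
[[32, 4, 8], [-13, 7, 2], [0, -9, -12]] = v@[[0, -3, -4], [4, -4, 0], [-5, -4, -2]]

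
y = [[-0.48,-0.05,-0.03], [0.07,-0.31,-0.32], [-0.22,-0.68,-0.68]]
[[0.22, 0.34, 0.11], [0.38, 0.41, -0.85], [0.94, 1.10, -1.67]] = y@[[-0.37, -0.58, -0.42], [-0.28, -0.69, 0.87], [-0.99, -0.74, 1.72]]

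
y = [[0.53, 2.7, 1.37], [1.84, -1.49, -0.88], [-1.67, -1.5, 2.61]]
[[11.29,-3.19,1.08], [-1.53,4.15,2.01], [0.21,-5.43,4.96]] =y @ [[2.37, 1.02, 1.35], [2.25, -0.51, -0.98], [2.89, -1.72, 2.2]]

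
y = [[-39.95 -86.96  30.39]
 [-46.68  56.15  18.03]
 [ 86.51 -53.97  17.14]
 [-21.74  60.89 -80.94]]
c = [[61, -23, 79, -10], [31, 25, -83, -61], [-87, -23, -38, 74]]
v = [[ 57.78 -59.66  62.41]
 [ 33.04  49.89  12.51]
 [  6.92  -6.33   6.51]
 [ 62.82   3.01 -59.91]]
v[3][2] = -59.91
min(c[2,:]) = -87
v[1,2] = 12.51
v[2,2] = 6.51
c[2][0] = -87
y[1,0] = -46.68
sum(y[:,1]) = -23.89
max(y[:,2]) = 30.39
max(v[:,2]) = 62.41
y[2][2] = 17.14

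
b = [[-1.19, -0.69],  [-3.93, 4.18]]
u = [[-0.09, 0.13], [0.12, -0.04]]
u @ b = [[-0.4, 0.61], [0.01, -0.25]]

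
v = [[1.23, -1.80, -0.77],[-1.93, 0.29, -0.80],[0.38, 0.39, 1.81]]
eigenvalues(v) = [-0.95, 2.68, 1.6]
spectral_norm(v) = 2.69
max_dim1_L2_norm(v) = 2.31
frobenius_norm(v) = 3.66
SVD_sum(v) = [[1.67, -1.18, -0.02], [-1.42, 1.00, 0.01], [0.06, -0.04, -0.00]] + [[-0.29, -0.4, -0.90], [-0.32, -0.44, -1.00], [0.52, 0.72, 1.62]] + [[-0.15, -0.22, 0.15],[-0.19, -0.27, 0.18],[-0.20, -0.29, 0.19]]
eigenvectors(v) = [[0.58, 0.77, -0.13], [0.79, -0.64, -0.37], [-0.19, 0.05, 0.92]]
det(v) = -4.05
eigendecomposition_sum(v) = [[-0.38, -0.48, -0.25], [-0.51, -0.64, -0.33], [0.13, 0.16, 0.08]] + [[1.63, -1.28, -0.27],[-1.36, 1.06, 0.23],[0.11, -0.08, -0.02]] + [[-0.02, -0.05, -0.25], [-0.06, -0.13, -0.70], [0.15, 0.32, 1.75]]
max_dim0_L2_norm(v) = 2.32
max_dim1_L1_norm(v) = 3.8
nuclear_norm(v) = 5.71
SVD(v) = [[-0.76, -0.43, 0.49], [0.65, -0.47, 0.6], [-0.03, 0.77, 0.64]] @ diag([2.6874600339408787, 2.3980488406934963, 0.6279493001979246]) @ [[-0.82,0.58,0.01], [0.28,0.39,0.88], [-0.50,-0.72,0.48]]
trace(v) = 3.33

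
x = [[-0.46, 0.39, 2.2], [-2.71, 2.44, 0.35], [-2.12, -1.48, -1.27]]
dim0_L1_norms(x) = [5.29, 4.31, 3.82]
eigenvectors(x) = [[(0.17+0.57j), (0.17-0.57j), (0.1+0j)], [-0.09+0.39j, -0.09-0.39j, (-0.95+0j)], [-0.69+0.00j, -0.69-0.00j, 0.31+0.00j]]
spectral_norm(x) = 3.81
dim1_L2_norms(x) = [2.28, 3.66, 2.88]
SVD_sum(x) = [[-0.80, 0.58, 0.19], [-2.89, 2.09, 0.68], [-0.48, 0.34, 0.11]] + [[0.78,0.73,1.06],  [0.02,0.02,0.02],  [-1.4,-1.32,-1.91]] + [[-0.44, -0.92, 0.96], [0.16, 0.34, -0.35], [-0.24, -0.5, 0.53]]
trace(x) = 0.71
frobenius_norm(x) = 5.19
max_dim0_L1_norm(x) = 5.29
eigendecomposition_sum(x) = [[(-0.31+1.26j), (0.31+0.25j), 1.07+0.35j],[(-0.6+0.63j), 0.10+0.25j, (0.5+0.56j)],[(-1.31-0.76j), (-0.38+0.27j), (-0.74+1.07j)]] + [[(-0.31-1.26j), 0.31-0.25j, (1.07-0.35j)], [(-0.6-0.63j), 0.10-0.25j, (0.5-0.56j)], [(-1.31+0.76j), -0.38-0.27j, -0.74-1.07j]] + [[0.16+0.00j, (-0.24+0j), 0.07+0.00j], [-1.52-0.00j, 2.24-0.00j, (-0.66-0j)], [0.49+0.00j, (-0.72+0j), 0.21+0.00j]]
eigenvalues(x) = [(-0.95+2.58j), (-0.95-2.58j), (2.61+0j)]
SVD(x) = [[-0.26, -0.48, -0.83],[-0.95, -0.01, 0.31],[-0.16, 0.87, -0.46]] @ diag([3.8103778427236743, 3.0987132245559255, 1.6734984456648627]) @ [[0.8, -0.58, -0.19], [-0.52, -0.49, -0.7], [0.31, 0.66, -0.69]]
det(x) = 19.76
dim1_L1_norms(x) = [3.05, 5.5, 4.87]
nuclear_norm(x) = 8.58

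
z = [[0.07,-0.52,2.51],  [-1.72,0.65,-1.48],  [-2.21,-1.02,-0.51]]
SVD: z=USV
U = [[-0.56, -0.68, -0.46], [0.65, -0.02, -0.76], [0.51, -0.73, 0.46]]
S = [3.49, 2.34, 0.81]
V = [[-0.65, 0.06, -0.76],[0.69, 0.46, -0.56],[0.32, -0.88, -0.34]]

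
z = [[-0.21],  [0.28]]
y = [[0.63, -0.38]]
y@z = [[-0.24]]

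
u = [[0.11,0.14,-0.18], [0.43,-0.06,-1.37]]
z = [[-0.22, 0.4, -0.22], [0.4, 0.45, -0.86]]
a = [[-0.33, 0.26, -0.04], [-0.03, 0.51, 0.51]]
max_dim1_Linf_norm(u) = 1.37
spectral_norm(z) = 1.09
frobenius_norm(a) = 0.84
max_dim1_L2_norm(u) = 1.44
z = u + a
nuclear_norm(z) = 1.50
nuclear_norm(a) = 1.12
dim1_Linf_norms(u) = [0.18, 1.37]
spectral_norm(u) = 1.45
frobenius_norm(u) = 1.46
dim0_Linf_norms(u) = [0.43, 0.14, 1.37]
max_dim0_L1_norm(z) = 1.08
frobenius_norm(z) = 1.17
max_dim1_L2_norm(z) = 1.05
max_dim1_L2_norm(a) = 0.72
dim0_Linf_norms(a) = [0.33, 0.51, 0.51]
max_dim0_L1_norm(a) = 0.77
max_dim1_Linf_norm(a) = 0.51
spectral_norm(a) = 0.75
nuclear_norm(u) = 1.61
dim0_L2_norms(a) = [0.33, 0.57, 0.51]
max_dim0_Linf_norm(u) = 1.37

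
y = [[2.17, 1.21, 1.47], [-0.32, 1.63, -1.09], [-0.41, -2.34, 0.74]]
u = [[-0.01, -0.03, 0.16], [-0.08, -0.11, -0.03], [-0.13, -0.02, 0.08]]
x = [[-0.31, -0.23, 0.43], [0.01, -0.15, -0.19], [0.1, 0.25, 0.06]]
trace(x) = -0.40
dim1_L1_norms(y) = [4.85, 3.04, 3.49]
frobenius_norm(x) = 0.68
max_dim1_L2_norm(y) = 2.89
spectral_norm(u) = 0.20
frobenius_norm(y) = 4.30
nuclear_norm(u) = 0.43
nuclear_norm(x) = 0.93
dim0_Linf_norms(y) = [2.17, 2.34, 1.47]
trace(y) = 4.54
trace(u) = -0.04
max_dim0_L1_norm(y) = 5.18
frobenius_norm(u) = 0.26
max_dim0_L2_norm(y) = 3.1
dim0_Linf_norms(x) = [0.31, 0.25, 0.43]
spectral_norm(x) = 0.59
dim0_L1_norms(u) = [0.22, 0.16, 0.27]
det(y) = -0.01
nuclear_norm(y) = 6.05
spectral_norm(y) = 3.34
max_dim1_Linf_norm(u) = 0.16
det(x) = 0.00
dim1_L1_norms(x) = [0.97, 0.35, 0.41]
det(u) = -0.00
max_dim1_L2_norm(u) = 0.16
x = y @ u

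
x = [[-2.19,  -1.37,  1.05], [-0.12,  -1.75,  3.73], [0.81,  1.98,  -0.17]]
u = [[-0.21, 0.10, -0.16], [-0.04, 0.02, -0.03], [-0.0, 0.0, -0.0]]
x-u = [[-1.98, -1.47, 1.21], [-0.08, -1.77, 3.76], [0.81, 1.98, -0.17]]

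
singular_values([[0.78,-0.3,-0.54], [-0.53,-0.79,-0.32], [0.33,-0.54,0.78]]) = [1.01, 1.0, 0.99]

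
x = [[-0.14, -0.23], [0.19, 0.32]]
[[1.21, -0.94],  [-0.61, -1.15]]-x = [[1.35, -0.71], [-0.8, -1.47]]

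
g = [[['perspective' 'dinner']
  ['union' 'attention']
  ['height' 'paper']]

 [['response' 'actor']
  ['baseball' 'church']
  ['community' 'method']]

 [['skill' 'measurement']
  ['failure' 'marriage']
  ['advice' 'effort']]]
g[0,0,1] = 'dinner'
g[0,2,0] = 'height'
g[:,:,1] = [['dinner', 'attention', 'paper'], ['actor', 'church', 'method'], ['measurement', 'marriage', 'effort']]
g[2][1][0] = 'failure'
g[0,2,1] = 'paper'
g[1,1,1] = 'church'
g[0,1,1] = 'attention'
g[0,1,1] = 'attention'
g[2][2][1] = 'effort'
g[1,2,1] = 'method'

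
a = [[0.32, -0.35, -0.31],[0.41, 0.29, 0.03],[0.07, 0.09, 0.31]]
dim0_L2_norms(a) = [0.52, 0.46, 0.44]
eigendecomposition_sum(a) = [[(0.16+0.21j), (-0.17+0.15j), (-0.16+0.12j)],[(0.22-0.13j), 0.13+0.19j, 0.10+0.17j],[(0.01-0.08j), 0.07+0.01j, 0.06+0.01j]] + [[(0.16-0.21j), (-0.17-0.15j), -0.16-0.12j], [0.22+0.13j, (0.13-0.19j), 0.10-0.17j], [(0.01+0.08j), 0.07-0.01j, (0.06-0.01j)]] + [[0.00-0.00j, -0.00+0.00j, (0.01+0j)], [(-0.04+0j), (0.04-0j), (-0.17-0j)], [0.04-0.00j, -0.04+0.00j, 0.20+0.00j]]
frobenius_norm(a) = 0.83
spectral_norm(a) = 0.60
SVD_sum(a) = [[0.22,  -0.34,  -0.37], [-0.01,  0.02,  0.02], [-0.10,  0.15,  0.16]] + [[0.08, 0.04, 0.01], [0.44, 0.23, 0.05], [0.12, 0.06, 0.01]] + [[0.02, -0.05, 0.05],  [-0.02, 0.04, -0.05],  [0.04, -0.12, 0.14]]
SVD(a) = [[-0.92, -0.17, 0.36],  [0.06, -0.95, -0.31],  [0.39, -0.26, 0.88]] @ diag([0.6038850732561263, 0.5237404037446232, 0.21028268541147632]) @ [[-0.4,0.62,0.68],[-0.88,-0.46,-0.11],[0.24,-0.64,0.73]]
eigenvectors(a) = [[-0.70+0.00j, (-0.7-0j), (0.03+0j)], [(-0.08+0.68j), -0.08-0.68j, -0.66+0.00j], [(0.14+0.15j), 0.14-0.15j, 0.75+0.00j]]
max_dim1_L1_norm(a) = 0.98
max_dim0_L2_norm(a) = 0.52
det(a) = 0.07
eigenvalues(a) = [(0.34+0.41j), (0.34-0.41j), (0.23+0j)]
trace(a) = 0.92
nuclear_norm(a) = 1.34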